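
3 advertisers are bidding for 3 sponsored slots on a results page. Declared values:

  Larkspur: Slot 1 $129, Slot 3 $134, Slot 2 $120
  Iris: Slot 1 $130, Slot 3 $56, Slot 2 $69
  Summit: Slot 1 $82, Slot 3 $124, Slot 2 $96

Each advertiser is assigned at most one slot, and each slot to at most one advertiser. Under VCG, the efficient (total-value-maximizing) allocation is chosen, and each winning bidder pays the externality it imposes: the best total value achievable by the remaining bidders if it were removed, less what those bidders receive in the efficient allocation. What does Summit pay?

Efficient allocation: Larkspur→Slot 2 ($120), Iris→Slot 1 ($130), Summit→Slot 3 ($124); total welfare W = $374.
Summit receives Slot 3 at value $124, so the others get W − 124 = $250.
Without Summit: best allocation of the remaining 2 bidders over all 3 slots is Larkspur→Slot 3 ($134), Iris→Slot 1 ($130), total $264.
VCG payment = (others' best without Summit) − (others' welfare with Summit) = 264 − 250 = $14.

Summit pays $14.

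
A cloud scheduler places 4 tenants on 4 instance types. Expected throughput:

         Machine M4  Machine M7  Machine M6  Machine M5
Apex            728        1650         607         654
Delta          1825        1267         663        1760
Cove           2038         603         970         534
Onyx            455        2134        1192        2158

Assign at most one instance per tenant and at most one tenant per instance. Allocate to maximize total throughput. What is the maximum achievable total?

This is the linear assignment problem.
Optimal: Apex→Machine M7 (1650 ops/s), Delta→Machine M5 (1760 ops/s), Cove→Machine M4 (2038 ops/s), Onyx→Machine M6 (1192 ops/s) — total 1650+1760+2038+1192 = 6640 ops/s.
Column-greedy (each instance in turn goes to its best remaining tenant) gives 5489 ops/s, worse by 1151.
Swapping Onyx↔Apex (Onyx→Machine M7 2134 ops/s, Apex→Machine M6 607 ops/s) loses 101.

Maximum total: 6640 ops/s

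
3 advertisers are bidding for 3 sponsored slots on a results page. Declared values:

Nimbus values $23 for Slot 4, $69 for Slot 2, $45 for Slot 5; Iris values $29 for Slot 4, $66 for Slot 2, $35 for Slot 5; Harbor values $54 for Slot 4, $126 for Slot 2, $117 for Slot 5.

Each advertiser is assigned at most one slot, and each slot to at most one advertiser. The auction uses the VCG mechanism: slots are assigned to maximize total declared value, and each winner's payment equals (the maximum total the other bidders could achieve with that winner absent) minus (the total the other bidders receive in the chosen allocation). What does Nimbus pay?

Nimbus pays $37.

Efficient allocation: Nimbus→Slot 2 ($69), Iris→Slot 4 ($29), Harbor→Slot 5 ($117); total welfare W = $215.
Nimbus receives Slot 2 at value $69, so the others get W − 69 = $146.
Without Nimbus: best allocation of the remaining 2 bidders over all 3 slots is Iris→Slot 2 ($66), Harbor→Slot 5 ($117), total $183.
VCG payment = (others' best without Nimbus) − (others' welfare with Nimbus) = 183 − 146 = $37.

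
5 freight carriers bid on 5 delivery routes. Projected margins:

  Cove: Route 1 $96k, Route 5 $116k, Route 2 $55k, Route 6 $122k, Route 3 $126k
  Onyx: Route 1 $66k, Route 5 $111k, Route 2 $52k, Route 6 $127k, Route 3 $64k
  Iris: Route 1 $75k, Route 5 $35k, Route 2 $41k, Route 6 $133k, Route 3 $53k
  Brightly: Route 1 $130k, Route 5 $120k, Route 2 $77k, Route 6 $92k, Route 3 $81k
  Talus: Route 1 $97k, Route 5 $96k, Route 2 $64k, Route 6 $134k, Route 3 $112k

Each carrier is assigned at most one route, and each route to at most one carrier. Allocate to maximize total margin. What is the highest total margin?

Max total: $564k

Optimal: Cove→Route 3 ($126k), Onyx→Route 5 ($111k), Iris→Route 6 ($133k), Brightly→Route 1 ($130k), Talus→Route 2 ($64k) — total 126+111+133+130+64 = $564k.
Column-greedy (each route in turn goes to its best remaining carrier) gives $507k, worse by 57.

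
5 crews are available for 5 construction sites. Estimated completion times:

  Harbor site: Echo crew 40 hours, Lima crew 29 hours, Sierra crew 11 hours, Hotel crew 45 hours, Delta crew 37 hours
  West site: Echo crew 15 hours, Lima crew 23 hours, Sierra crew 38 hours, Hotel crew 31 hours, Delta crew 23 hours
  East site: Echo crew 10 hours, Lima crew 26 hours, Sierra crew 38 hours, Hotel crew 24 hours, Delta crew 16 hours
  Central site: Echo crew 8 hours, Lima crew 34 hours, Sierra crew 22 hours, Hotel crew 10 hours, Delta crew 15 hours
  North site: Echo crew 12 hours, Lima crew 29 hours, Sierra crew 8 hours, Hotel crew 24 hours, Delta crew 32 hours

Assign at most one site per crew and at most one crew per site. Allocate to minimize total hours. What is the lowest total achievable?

Min total: 72 hours

This is the linear assignment problem.
Optimal: Echo crew→North site (12 hours), Lima crew→West site (23 hours), Sierra crew→Harbor site (11 hours), Hotel crew→Central site (10 hours), Delta crew→East site (16 hours) — total 12+23+11+10+16 = 72 hours.
Row-greedy (each crew in turn takes its cheapest remaining site) gives 100 hours, worse by 28.
Next-best assignment: Echo crew→West site, Lima crew→Harbor site, Sierra crew→North site, Hotel crew→Central site, Delta crew→East site = 78 hours.
Checked against all permutations: 72 hours is optimal.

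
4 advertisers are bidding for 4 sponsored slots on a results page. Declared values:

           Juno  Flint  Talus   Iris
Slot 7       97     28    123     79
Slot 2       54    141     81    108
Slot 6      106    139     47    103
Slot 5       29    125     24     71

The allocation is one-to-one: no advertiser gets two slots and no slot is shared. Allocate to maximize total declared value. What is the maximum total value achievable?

Treat this as an assignment problem: match each advertiser to one slot.
Optimal: Juno→Slot 6 ($106), Flint→Slot 5 ($125), Talus→Slot 7 ($123), Iris→Slot 2 ($108) — total 106+125+123+108 = $462.
Row-greedy (each advertiser in turn takes its best remaining slot) gives $441, worse by 21.
No other one-to-one assignment exceeds $462.

Maximum total: $462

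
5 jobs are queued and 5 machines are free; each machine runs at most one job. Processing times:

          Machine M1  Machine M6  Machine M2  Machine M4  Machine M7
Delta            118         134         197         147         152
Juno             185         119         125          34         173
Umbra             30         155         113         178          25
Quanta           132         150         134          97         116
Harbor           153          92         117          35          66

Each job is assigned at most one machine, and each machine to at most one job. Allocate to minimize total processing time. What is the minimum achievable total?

Optimal: Delta→Machine M6 (134 min), Juno→Machine M4 (34 min), Umbra→Machine M1 (30 min), Quanta→Machine M2 (134 min), Harbor→Machine M7 (66 min) — total 134+34+30+134+66 = 398 min.
Min-entry greedy (repeatedly take the single cheapest remaining cell) gives 403 min, worse by 5.

Minimum total: 398 min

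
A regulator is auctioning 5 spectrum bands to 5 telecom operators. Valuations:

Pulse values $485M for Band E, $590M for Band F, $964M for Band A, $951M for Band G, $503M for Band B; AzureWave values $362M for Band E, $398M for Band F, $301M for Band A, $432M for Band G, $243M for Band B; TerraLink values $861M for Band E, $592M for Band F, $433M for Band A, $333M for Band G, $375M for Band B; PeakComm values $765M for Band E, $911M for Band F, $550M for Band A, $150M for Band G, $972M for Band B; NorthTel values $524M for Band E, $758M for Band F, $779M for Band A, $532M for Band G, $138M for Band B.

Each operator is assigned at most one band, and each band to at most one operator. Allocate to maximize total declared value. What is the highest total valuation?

Max total: $3987M

Optimal: Pulse→Band A ($964M), AzureWave→Band G ($432M), TerraLink→Band E ($861M), PeakComm→Band B ($972M), NorthTel→Band F ($758M) — total 964+432+861+972+758 = $3987M.
Column-greedy (each band in turn goes to its best remaining operator) gives $3511M, worse by 476.
Swapping Pulse↔AzureWave (Pulse→Band G $951M, AzureWave→Band A $301M) loses 144.
No other one-to-one assignment exceeds $3987M.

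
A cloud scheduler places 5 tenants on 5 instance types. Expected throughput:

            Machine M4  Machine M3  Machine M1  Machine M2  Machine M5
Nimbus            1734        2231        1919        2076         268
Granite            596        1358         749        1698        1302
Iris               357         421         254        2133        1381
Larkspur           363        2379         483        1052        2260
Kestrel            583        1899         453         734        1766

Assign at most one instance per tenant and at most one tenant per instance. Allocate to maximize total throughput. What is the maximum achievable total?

Optimal: Nimbus→Machine M1 (1919 ops/s), Granite→Machine M4 (596 ops/s), Iris→Machine M2 (2133 ops/s), Larkspur→Machine M5 (2260 ops/s), Kestrel→Machine M3 (1899 ops/s) — total 1919+596+2133+2260+1899 = 8807 ops/s.

Max total: 8807 ops/s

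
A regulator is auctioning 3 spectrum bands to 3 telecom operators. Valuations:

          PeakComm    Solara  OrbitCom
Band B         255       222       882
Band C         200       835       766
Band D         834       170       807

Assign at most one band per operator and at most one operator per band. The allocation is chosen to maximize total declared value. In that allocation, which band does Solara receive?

Solara receives Band C.

Optimal: PeakComm→Band D ($834M), Solara→Band C ($835M), OrbitCom→Band B ($882M) — total 834+835+882 = $2551M.
Next-best assignment: PeakComm→Band B, Solara→Band C, OrbitCom→Band D = $1897M.
Swapping OrbitCom↔PeakComm (OrbitCom→Band D $807M, PeakComm→Band B $255M) loses 654.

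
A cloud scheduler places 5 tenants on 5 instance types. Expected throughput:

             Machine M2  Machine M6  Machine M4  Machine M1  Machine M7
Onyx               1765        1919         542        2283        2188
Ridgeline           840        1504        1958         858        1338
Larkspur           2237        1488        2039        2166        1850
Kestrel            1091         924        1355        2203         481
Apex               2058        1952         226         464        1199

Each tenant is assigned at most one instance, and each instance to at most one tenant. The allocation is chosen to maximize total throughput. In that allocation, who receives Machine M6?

Apex receives Machine M6.

This is the linear assignment problem.
Optimal: Onyx→Machine M7 (2188 ops/s), Ridgeline→Machine M4 (1958 ops/s), Larkspur→Machine M2 (2237 ops/s), Kestrel→Machine M1 (2203 ops/s), Apex→Machine M6 (1952 ops/s) — total 2188+1958+2237+2203+1952 = 10538 ops/s.
Swapping Apex↔Ridgeline (Apex→Machine M4 226 ops/s, Ridgeline→Machine M6 1504 ops/s) loses 2180.
Apex's own top instance is Machine M2 (2058 ops/s), but forcing Apex→Machine M2 and reassigning the rest optimally gives only 9992 ops/s — worse by 546.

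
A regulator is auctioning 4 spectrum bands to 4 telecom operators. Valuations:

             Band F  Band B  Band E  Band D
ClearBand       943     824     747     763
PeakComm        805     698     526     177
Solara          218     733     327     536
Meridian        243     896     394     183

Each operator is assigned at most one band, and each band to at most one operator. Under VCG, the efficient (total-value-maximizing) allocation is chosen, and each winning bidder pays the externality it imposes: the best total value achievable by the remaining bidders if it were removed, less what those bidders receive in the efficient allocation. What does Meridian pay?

Meridian pays $213M.

Efficient allocation: ClearBand→Band E ($747M), PeakComm→Band F ($805M), Solara→Band D ($536M), Meridian→Band B ($896M); total welfare W = $2984M.
Meridian receives Band B at value $896M, so the others get W − 896 = $2088M.
Without Meridian: best allocation of the remaining 3 bidders over all 4 bands is ClearBand→Band D ($763M), PeakComm→Band F ($805M), Solara→Band B ($733M), total $2301M.
VCG payment = (others' best without Meridian) − (others' welfare with Meridian) = 2301 − 2088 = $213M.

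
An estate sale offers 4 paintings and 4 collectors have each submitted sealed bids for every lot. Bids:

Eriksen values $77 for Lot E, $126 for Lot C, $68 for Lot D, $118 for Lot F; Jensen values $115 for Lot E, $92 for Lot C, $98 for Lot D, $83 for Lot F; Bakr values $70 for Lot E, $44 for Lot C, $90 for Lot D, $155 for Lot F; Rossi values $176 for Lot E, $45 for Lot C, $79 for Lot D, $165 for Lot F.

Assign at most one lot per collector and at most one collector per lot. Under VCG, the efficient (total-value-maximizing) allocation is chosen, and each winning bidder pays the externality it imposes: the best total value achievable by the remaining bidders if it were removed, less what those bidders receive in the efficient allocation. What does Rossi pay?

Efficient allocation: Eriksen→Lot C ($126), Jensen→Lot D ($98), Bakr→Lot F ($155), Rossi→Lot E ($176); total welfare W = $555.
Rossi receives Lot E at value $176, so the others get W − 176 = $379.
Without Rossi: best allocation of the remaining 3 bidders over all 4 lots is Eriksen→Lot C ($126), Jensen→Lot E ($115), Bakr→Lot F ($155), total $396.
VCG payment = (others' best without Rossi) − (others' welfare with Rossi) = 396 − 379 = $17.

Rossi pays $17.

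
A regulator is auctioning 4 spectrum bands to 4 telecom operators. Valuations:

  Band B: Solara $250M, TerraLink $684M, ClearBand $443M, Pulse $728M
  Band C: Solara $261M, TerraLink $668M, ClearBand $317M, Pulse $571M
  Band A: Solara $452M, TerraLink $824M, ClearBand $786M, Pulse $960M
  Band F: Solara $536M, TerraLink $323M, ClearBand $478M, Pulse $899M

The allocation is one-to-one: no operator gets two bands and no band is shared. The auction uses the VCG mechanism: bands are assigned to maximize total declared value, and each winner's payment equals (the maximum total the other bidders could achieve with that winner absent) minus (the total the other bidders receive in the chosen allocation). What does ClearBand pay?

Efficient allocation: Solara→Band F ($536M), TerraLink→Band C ($668M), ClearBand→Band A ($786M), Pulse→Band B ($728M); total welfare W = $2718M.
ClearBand receives Band A at value $786M, so the others get W − 786 = $1932M.
Without ClearBand: best allocation of the remaining 3 bidders over all 4 bands is Solara→Band F ($536M), TerraLink→Band B ($684M), Pulse→Band A ($960M), total $2180M.
VCG payment = (others' best without ClearBand) − (others' welfare with ClearBand) = 2180 − 1932 = $248M.

ClearBand pays $248M.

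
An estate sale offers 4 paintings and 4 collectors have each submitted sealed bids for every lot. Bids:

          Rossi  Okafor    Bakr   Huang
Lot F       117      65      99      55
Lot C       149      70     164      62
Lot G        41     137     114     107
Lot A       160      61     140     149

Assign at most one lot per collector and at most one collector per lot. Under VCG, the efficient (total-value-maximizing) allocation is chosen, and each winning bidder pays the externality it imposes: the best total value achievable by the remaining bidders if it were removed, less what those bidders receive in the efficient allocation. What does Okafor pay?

Efficient allocation: Rossi→Lot F ($117), Okafor→Lot G ($137), Bakr→Lot C ($164), Huang→Lot A ($149); total welfare W = $567.
Okafor receives Lot G at value $137, so the others get W − 137 = $430.
Without Okafor: best allocation of the remaining 3 bidders over all 4 lots is Rossi→Lot A ($160), Bakr→Lot C ($164), Huang→Lot G ($107), total $431.
VCG payment = (others' best without Okafor) − (others' welfare with Okafor) = 431 − 430 = $1.

Okafor pays $1.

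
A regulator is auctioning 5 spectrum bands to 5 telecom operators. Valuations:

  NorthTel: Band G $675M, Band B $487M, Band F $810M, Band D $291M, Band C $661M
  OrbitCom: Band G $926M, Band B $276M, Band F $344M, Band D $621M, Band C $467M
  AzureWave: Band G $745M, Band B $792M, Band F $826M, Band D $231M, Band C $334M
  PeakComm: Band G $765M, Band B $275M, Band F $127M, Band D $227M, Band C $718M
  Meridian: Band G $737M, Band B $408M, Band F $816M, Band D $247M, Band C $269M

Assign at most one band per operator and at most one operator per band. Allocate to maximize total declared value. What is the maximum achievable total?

Maximum total: $3678M

This is the linear assignment problem.
Optimal: NorthTel→Band F ($810M), OrbitCom→Band D ($621M), AzureWave→Band B ($792M), PeakComm→Band C ($718M), Meridian→Band G ($737M) — total 810+621+792+718+737 = $3678M.
Column-greedy (each band in turn goes to its best remaining operator) gives $3543M, worse by 135.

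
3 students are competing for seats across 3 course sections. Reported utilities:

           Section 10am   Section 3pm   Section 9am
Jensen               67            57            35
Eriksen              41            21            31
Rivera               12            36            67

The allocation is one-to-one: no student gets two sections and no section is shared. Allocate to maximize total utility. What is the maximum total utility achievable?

This is a one-to-one assignment (maximum-weight bipartite matching).
Optimal: Jensen→Section 3pm (57 points), Eriksen→Section 10am (41 points), Rivera→Section 9am (67 points) — total 57+41+67 = 165 points.
Column-greedy (each section in turn goes to its best remaining student) gives 134 points, worse by 31.
Next-best assignment: Jensen→Section 10am, Eriksen→Section 3pm, Rivera→Section 9am = 155 points.

Maximum total: 165 points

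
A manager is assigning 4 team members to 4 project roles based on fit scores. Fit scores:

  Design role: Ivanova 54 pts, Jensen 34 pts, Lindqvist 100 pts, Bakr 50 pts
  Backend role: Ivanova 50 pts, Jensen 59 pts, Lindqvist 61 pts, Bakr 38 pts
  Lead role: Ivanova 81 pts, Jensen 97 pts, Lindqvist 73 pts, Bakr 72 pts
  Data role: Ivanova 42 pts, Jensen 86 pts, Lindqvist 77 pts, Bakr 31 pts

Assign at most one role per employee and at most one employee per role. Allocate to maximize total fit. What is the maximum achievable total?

Max total: 308 pts

This is the linear assignment problem.
Optimal: Ivanova→Backend role (50 pts), Jensen→Data role (86 pts), Lindqvist→Design role (100 pts), Bakr→Lead role (72 pts) — total 50+86+100+72 = 308 pts.
Column-greedy (each role in turn goes to its best remaining employee) gives 271 pts, worse by 37.
Next-best assignment: Ivanova→Lead role, Jensen→Data role, Lindqvist→Design role, Bakr→Backend role = 305 pts.
Every other assignment is strictly worse.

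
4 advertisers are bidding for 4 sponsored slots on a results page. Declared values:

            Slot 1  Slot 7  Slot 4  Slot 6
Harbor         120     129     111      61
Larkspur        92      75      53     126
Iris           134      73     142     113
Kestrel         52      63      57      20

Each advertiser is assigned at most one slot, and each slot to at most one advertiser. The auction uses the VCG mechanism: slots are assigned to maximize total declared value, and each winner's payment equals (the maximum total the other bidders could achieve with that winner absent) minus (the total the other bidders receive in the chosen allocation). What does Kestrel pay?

Efficient allocation: Harbor→Slot 1 ($120), Larkspur→Slot 6 ($126), Iris→Slot 4 ($142), Kestrel→Slot 7 ($63); total welfare W = $451.
Kestrel receives Slot 7 at value $63, so the others get W − 63 = $388.
Without Kestrel: best allocation of the remaining 3 bidders over all 4 slots is Harbor→Slot 7 ($129), Larkspur→Slot 6 ($126), Iris→Slot 4 ($142), total $397.
VCG payment = (others' best without Kestrel) − (others' welfare with Kestrel) = 397 − 388 = $9.

Kestrel pays $9.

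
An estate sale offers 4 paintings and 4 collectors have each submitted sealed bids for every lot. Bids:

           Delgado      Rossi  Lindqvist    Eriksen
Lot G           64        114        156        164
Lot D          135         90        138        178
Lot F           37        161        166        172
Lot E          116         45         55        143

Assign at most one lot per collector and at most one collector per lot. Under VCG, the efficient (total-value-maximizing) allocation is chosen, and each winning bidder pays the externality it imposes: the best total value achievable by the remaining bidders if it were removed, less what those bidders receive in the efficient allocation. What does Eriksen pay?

Efficient allocation: Delgado→Lot E ($116), Rossi→Lot F ($161), Lindqvist→Lot G ($156), Eriksen→Lot D ($178); total welfare W = $611.
Eriksen receives Lot D at value $178, so the others get W − 178 = $433.
Without Eriksen: best allocation of the remaining 3 bidders over all 4 lots is Delgado→Lot D ($135), Rossi→Lot F ($161), Lindqvist→Lot G ($156), total $452.
VCG payment = (others' best without Eriksen) − (others' welfare with Eriksen) = 452 − 433 = $19.

Eriksen pays $19.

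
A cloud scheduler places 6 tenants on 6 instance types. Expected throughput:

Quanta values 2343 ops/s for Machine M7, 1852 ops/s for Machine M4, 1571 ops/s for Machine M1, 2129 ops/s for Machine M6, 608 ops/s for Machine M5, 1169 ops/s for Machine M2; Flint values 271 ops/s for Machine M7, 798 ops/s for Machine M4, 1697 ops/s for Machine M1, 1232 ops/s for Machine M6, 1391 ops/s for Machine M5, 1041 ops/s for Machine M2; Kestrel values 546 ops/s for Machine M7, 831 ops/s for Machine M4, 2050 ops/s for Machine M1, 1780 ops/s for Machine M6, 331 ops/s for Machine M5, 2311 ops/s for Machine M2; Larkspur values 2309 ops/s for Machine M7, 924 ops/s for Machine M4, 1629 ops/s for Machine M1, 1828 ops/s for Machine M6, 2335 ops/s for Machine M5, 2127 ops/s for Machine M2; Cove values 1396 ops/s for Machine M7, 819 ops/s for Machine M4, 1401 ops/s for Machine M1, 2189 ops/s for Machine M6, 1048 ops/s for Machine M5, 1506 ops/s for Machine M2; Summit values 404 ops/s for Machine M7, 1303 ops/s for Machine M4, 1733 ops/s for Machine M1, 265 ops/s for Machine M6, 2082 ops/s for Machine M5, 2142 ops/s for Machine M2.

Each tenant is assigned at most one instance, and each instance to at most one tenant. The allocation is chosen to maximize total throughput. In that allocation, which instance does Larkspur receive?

Larkspur receives Machine M7.

This is a one-to-one assignment (maximum-weight bipartite matching).
Optimal: Quanta→Machine M4 (1852 ops/s), Flint→Machine M1 (1697 ops/s), Kestrel→Machine M2 (2311 ops/s), Larkspur→Machine M7 (2309 ops/s), Cove→Machine M6 (2189 ops/s), Summit→Machine M5 (2082 ops/s) — total 1852+1697+2311+2309+2189+2082 = 12440 ops/s.
Row-greedy (each tenant in turn takes its best remaining instance) gives 12178 ops/s, worse by 262.
Next-best assignment: Quanta→Machine M7, Flint→Machine M1, Kestrel→Machine M2, Larkspur→Machine M5, Cove→Machine M6, Summit→Machine M4 = 12178 ops/s.
Swapping Summit↔Kestrel (Summit→Machine M2 2142 ops/s, Kestrel→Machine M5 331 ops/s) loses 1920.
Larkspur's own top instance is Machine M5 (2335 ops/s), but forcing Larkspur→Machine M5 and reassigning the rest optimally gives only 12178 ops/s — worse by 262.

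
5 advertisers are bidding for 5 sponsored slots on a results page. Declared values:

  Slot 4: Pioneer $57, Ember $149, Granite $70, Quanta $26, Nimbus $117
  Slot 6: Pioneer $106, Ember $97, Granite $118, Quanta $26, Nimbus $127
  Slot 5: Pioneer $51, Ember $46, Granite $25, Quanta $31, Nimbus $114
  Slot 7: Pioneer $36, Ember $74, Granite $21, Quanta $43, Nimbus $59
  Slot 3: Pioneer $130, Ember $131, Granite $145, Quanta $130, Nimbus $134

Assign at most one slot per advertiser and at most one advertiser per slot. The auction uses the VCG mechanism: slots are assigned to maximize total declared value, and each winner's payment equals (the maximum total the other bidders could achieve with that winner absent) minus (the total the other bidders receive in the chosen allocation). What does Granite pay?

Efficient allocation: Pioneer→Slot 6 ($106), Ember→Slot 4 ($149), Granite→Slot 3 ($145), Quanta→Slot 7 ($43), Nimbus→Slot 5 ($114); total welfare W = $557.
Granite receives Slot 3 at value $145, so the others get W − 145 = $412.
Without Granite: best allocation of the remaining 4 bidders over all 5 slots is Pioneer→Slot 6 ($106), Ember→Slot 4 ($149), Quanta→Slot 3 ($130), Nimbus→Slot 5 ($114), total $499.
VCG payment = (others' best without Granite) − (others' welfare with Granite) = 499 − 412 = $87.

Granite pays $87.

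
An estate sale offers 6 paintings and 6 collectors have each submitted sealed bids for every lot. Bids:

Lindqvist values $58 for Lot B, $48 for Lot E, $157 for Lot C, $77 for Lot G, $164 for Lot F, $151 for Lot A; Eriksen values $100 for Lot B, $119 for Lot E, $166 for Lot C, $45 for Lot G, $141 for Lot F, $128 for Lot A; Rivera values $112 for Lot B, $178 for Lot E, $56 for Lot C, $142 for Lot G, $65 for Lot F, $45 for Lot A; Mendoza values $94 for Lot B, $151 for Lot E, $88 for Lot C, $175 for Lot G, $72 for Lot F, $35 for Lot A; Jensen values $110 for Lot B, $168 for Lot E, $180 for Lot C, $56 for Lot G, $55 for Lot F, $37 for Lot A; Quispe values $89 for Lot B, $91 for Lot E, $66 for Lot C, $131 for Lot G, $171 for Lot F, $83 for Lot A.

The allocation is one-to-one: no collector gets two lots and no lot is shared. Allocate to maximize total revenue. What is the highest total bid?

Treat this as an assignment problem: match each collector to one lot.
Optimal: Lindqvist→Lot A ($151), Eriksen→Lot B ($100), Rivera→Lot E ($178), Mendoza→Lot G ($175), Jensen→Lot C ($180), Quispe→Lot F ($171) — total 151+100+178+175+180+171 = $955.
Row-greedy (each collector in turn takes its best remaining lot) gives $876, worse by 79.
No other one-to-one assignment exceeds $955.

Maximum total: $955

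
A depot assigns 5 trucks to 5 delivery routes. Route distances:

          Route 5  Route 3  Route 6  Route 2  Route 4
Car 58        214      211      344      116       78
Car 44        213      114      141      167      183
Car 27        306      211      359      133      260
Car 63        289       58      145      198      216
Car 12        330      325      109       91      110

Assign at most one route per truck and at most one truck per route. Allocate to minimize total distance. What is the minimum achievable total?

This is a one-to-one assignment (minimum-cost bipartite matching).
Optimal: Car 58→Route 4 (78 km), Car 44→Route 5 (213 km), Car 27→Route 2 (133 km), Car 63→Route 3 (58 km), Car 12→Route 6 (109 km) — total 78+213+133+58+109 = 591 km.
Min-entry greedy (repeatedly take the single cheapest remaining cell) gives 674 km, worse by 83.

Min total: 591 km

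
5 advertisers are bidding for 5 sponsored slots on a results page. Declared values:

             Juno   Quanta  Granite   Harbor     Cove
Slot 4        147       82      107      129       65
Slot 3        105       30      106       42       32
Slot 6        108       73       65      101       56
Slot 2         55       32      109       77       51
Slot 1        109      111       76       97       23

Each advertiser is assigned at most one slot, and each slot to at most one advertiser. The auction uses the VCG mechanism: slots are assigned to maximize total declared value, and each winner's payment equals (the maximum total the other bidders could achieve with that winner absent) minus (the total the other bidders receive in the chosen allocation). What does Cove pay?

Efficient allocation: Juno→Slot 4 ($147), Quanta→Slot 1 ($111), Granite→Slot 3 ($106), Harbor→Slot 6 ($101), Cove→Slot 2 ($51); total welfare W = $516.
Cove receives Slot 2 at value $51, so the others get W − 51 = $465.
Without Cove: best allocation of the remaining 4 bidders over all 5 slots is Juno→Slot 4 ($147), Quanta→Slot 1 ($111), Granite→Slot 2 ($109), Harbor→Slot 6 ($101), total $468.
VCG payment = (others' best without Cove) − (others' welfare with Cove) = 468 − 465 = $3.

Cove pays $3.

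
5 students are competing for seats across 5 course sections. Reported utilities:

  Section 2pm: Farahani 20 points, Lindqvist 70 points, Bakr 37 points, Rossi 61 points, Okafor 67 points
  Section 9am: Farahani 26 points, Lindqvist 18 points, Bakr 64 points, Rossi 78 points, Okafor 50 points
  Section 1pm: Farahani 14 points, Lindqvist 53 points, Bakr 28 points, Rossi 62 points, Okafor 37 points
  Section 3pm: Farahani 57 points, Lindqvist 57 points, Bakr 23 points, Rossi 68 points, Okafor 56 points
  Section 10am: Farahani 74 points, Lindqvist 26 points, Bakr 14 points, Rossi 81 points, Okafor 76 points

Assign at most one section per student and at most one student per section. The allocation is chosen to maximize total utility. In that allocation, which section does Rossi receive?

Optimal: Farahani→Section 3pm (57 points), Lindqvist→Section 2pm (70 points), Bakr→Section 9am (64 points), Rossi→Section 1pm (62 points), Okafor→Section 10am (76 points) — total 57+70+64+62+76 = 329 points.
Row-greedy (each student in turn takes its best remaining section) gives 313 points, worse by 16.
Next-best assignment: Farahani→Section 10am, Lindqvist→Section 2pm, Bakr→Section 9am, Rossi→Section 1pm, Okafor→Section 3pm = 326 points.
Swapping Bakr↔Okafor (Bakr→Section 10am 14 points, Okafor→Section 9am 50 points) loses 76.
Rossi's own top section is Section 10am (81 points), but forcing Rossi→Section 10am and reassigning the rest optimally gives only 322 points — worse by 7.

Rossi receives Section 1pm.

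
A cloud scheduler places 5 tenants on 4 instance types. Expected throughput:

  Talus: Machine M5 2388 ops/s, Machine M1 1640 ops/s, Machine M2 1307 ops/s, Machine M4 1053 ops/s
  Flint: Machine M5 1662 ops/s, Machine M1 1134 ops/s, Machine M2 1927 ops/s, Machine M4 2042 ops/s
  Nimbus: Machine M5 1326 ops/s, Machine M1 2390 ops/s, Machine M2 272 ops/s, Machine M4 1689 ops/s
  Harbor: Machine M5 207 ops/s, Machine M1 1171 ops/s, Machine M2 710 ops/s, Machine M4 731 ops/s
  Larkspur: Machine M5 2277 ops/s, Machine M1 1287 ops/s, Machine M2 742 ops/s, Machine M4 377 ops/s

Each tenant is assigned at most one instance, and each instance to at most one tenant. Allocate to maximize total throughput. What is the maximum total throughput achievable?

Optimal: Larkspur→Machine M5 (2277 ops/s), Nimbus→Machine M1 (2390 ops/s), Talus→Machine M2 (1307 ops/s), Flint→Machine M4 (2042 ops/s) — total 2277+2390+1307+2042 = 8016 ops/s.
Row-greedy (each tenant in turn takes its best remaining instance) gives 7530 ops/s, worse by 486.

Max total: 8016 ops/s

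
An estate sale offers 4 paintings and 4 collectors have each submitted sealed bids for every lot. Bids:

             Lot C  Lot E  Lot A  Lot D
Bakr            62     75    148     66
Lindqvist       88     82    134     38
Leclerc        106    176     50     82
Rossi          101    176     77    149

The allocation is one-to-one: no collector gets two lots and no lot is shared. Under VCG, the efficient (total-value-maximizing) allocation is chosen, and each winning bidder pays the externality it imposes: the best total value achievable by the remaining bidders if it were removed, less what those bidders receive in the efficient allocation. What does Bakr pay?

Bakr pays $46.

Efficient allocation: Bakr→Lot A ($148), Lindqvist→Lot C ($88), Leclerc→Lot E ($176), Rossi→Lot D ($149); total welfare W = $561.
Bakr receives Lot A at value $148, so the others get W − 148 = $413.
Without Bakr: best allocation of the remaining 3 bidders over all 4 lots is Lindqvist→Lot A ($134), Leclerc→Lot E ($176), Rossi→Lot D ($149), total $459.
VCG payment = (others' best without Bakr) − (others' welfare with Bakr) = 459 − 413 = $46.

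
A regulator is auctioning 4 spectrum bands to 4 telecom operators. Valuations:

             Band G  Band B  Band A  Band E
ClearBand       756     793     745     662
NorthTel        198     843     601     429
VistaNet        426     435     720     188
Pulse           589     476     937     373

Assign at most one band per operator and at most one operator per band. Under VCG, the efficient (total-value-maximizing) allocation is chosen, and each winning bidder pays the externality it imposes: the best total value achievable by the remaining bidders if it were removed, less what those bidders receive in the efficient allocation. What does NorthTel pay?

NorthTel pays $131M.

Efficient allocation: ClearBand→Band E ($662M), NorthTel→Band B ($843M), VistaNet→Band G ($426M), Pulse→Band A ($937M); total welfare W = $2868M.
NorthTel receives Band B at value $843M, so the others get W − 843 = $2025M.
Without NorthTel: best allocation of the remaining 3 bidders over all 4 bands is ClearBand→Band B ($793M), VistaNet→Band G ($426M), Pulse→Band A ($937M), total $2156M.
VCG payment = (others' best without NorthTel) − (others' welfare with NorthTel) = 2156 − 2025 = $131M.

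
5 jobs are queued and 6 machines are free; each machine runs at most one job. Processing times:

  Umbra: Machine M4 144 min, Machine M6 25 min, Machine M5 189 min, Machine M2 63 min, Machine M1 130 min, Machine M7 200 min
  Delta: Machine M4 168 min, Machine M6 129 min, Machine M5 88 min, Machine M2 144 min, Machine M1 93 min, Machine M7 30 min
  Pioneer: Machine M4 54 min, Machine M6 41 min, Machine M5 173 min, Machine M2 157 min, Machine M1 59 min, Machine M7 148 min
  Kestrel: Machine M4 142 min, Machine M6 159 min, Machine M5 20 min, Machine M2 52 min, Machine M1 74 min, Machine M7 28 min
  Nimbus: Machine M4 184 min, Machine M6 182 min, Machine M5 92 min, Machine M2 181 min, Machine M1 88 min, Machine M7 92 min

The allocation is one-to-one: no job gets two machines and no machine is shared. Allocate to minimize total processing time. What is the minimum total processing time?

Minimum total: 217 min

Optimal: Umbra→Machine M6 (25 min), Delta→Machine M7 (30 min), Pioneer→Machine M4 (54 min), Kestrel→Machine M5 (20 min), Nimbus→Machine M1 (88 min) — total 25+30+54+20+88 = 217 min.
Column-greedy (each machine in turn goes to its cheapest remaining job) gives 331 min, worse by 114.
Checked against all permutations: 217 min is optimal.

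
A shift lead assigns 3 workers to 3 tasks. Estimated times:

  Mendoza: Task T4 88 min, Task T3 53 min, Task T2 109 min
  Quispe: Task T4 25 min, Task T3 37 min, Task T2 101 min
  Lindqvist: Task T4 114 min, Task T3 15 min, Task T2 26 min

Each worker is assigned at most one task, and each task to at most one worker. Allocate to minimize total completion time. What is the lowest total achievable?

Optimal: Mendoza→Task T3 (53 min), Quispe→Task T4 (25 min), Lindqvist→Task T2 (26 min) — total 53+25+26 = 104 min.
Checked against all permutations: 104 min is optimal.

Min total: 104 min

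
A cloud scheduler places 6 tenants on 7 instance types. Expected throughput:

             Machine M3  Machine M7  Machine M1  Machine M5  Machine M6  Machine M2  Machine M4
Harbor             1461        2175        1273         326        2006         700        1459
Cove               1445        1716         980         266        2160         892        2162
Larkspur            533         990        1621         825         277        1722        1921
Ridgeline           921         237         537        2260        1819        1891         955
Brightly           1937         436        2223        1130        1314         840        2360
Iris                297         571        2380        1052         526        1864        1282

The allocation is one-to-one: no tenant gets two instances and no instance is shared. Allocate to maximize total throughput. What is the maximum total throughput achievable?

Maximum total: 13057 ops/s

This is the linear assignment problem.
Optimal: Harbor→Machine M7 (2175 ops/s), Cove→Machine M6 (2160 ops/s), Larkspur→Machine M2 (1722 ops/s), Ridgeline→Machine M5 (2260 ops/s), Brightly→Machine M4 (2360 ops/s), Iris→Machine M1 (2380 ops/s) — total 2175+2160+1722+2260+2360+2380 = 13057 ops/s.
Column-greedy (each instance in turn goes to its best remaining tenant) gives 12634 ops/s, worse by 423.
Swapping Harbor↔Brightly (Harbor→Machine M4 1459 ops/s, Brightly→Machine M7 436 ops/s) loses 2640.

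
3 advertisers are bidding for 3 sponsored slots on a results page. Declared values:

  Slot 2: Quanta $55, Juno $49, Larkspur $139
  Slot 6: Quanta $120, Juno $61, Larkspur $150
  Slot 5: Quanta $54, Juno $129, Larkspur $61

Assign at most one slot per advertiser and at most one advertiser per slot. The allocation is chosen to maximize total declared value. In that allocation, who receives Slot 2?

Optimal: Quanta→Slot 6 ($120), Juno→Slot 5 ($129), Larkspur→Slot 2 ($139) — total 120+129+139 = $388.
Max-entry greedy (repeatedly take the single best remaining cell) gives $334, worse by 54.
Every other assignment is strictly worse.
Larkspur's own top slot is Slot 6 ($150), but forcing Larkspur→Slot 6 and reassigning the rest optimally gives only $334 — worse by 54.

Larkspur receives Slot 2.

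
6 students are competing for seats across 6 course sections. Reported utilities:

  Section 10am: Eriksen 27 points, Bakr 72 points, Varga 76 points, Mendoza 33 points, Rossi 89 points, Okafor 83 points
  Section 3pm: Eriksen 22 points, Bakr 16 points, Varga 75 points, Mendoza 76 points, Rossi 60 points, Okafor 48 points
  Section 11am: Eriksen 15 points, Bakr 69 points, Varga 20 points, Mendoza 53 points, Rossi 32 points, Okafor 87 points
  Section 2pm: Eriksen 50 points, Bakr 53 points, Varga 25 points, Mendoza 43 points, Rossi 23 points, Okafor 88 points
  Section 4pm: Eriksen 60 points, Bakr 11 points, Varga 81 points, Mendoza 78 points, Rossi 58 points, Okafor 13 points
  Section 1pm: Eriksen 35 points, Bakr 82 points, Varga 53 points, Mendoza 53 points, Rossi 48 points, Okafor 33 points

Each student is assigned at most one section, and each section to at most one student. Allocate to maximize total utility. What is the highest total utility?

Optimal: Eriksen→Section 2pm (50 points), Bakr→Section 1pm (82 points), Varga→Section 4pm (81 points), Mendoza→Section 3pm (76 points), Rossi→Section 10am (89 points), Okafor→Section 11am (87 points) — total 50+82+81+76+89+87 = 465 points.
Swapping Eriksen↔Bakr (Eriksen→Section 1pm 35 points, Bakr→Section 2pm 53 points) loses 44.
No other one-to-one assignment exceeds 465 points.

Maximum total: 465 points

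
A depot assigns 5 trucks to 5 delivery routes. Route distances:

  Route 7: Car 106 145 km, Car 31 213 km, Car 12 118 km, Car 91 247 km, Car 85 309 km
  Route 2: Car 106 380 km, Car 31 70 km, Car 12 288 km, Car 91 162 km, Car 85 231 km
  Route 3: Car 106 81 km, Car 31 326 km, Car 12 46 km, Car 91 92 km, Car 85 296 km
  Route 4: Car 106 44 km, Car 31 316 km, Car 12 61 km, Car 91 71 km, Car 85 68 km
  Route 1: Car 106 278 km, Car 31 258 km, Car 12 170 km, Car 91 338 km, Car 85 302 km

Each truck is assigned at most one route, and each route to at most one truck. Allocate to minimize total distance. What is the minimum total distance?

Optimal: Car 106→Route 7 (145 km), Car 31→Route 2 (70 km), Car 12→Route 1 (170 km), Car 91→Route 3 (92 km), Car 85→Route 4 (68 km) — total 145+70+170+92+68 = 545 km.
Row-greedy (each truck in turn takes its cheapest remaining route) gives 709 km, worse by 164.
Swapping Car 106↔Car 12 (Car 106→Route 1 278 km, Car 12→Route 7 118 km) adds 81.

Min total: 545 km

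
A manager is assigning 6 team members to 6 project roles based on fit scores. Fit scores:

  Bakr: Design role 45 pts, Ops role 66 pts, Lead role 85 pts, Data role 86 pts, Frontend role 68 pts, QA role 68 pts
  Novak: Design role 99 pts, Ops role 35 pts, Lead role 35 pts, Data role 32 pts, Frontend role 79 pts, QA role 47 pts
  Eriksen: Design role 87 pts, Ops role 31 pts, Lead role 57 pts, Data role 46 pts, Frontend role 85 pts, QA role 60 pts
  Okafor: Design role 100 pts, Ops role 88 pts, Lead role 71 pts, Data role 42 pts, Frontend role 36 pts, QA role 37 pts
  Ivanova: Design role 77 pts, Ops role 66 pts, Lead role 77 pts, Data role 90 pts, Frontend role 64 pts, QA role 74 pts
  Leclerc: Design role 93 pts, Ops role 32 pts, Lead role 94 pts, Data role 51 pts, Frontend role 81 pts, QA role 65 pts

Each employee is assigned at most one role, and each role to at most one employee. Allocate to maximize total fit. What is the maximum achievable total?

This is a one-to-one assignment (maximum-weight bipartite matching).
Optimal: Bakr→Data role (86 pts), Novak→Design role (99 pts), Eriksen→Frontend role (85 pts), Okafor→Ops role (88 pts), Ivanova→QA role (74 pts), Leclerc→Lead role (94 pts) — total 86+99+85+88+74+94 = 526 pts.
Column-greedy (each role in turn goes to its best remaining employee) gives 482 pts, worse by 44.
Checked against all permutations: 526 pts is optimal.

Max total: 526 pts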